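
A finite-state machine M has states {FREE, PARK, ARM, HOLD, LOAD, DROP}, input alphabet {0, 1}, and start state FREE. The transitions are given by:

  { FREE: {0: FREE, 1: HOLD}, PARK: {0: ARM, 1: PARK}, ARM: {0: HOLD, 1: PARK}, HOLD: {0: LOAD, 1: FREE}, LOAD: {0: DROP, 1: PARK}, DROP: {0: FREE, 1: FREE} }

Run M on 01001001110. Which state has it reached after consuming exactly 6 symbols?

start at FREE
read '0': FREE → FREE
read '1': FREE → HOLD
read '0': HOLD → LOAD
read '0': LOAD → DROP
read '1': DROP → FREE
read '0': FREE → FREE
After 6 symbols: FREE.

FREE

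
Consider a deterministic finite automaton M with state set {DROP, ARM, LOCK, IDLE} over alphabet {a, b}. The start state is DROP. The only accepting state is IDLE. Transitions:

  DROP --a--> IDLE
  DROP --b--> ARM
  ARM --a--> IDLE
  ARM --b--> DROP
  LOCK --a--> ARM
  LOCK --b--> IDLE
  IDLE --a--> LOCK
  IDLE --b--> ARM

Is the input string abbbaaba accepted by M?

DROP → IDLE → ARM → DROP → ARM → IDLE → LOCK → IDLE → LOCK
End state LOCK is not accepting.

No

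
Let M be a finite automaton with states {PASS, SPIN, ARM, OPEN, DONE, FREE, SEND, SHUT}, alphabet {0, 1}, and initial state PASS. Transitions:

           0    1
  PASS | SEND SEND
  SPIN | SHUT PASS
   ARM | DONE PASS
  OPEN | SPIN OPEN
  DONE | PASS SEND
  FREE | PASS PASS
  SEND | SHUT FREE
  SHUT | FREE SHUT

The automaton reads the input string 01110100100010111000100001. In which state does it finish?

start at PASS
read '0': PASS → SEND
read '1': SEND → FREE
read '1': FREE → PASS
read '1': PASS → SEND
read '0': SEND → SHUT
read '1': SHUT → SHUT
read '0': SHUT → FREE
read '0': FREE → PASS
read '1': PASS → SEND
read '0': SEND → SHUT
read '0': SHUT → FREE
read '0': FREE → PASS
read '1': PASS → SEND
read '0': SEND → SHUT
read '1': SHUT → SHUT
read '1': SHUT → SHUT
read '1': SHUT → SHUT
read '0': SHUT → FREE
read '0': FREE → PASS
read '0': PASS → SEND
read '1': SEND → FREE
read '0': FREE → PASS
read '0': PASS → SEND
read '0': SEND → SHUT
read '0': SHUT → FREE
read '1': FREE → PASS

PASS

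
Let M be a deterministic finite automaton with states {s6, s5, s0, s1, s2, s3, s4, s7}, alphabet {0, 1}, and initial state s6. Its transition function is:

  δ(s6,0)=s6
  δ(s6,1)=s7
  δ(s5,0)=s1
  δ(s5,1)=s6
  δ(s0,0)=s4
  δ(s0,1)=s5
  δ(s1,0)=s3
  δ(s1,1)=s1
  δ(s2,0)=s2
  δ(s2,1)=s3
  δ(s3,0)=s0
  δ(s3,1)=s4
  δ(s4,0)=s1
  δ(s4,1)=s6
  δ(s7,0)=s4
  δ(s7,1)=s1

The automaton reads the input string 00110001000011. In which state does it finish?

s1

Trace: s6 -0-> s6 -0-> s6 -1-> s7 -1-> s1 -0-> s3 -0-> s0 -0-> s4 -1-> s6 -0-> s6 -0-> s6 -0-> s6 -0-> s6 -1-> s7 -1-> s1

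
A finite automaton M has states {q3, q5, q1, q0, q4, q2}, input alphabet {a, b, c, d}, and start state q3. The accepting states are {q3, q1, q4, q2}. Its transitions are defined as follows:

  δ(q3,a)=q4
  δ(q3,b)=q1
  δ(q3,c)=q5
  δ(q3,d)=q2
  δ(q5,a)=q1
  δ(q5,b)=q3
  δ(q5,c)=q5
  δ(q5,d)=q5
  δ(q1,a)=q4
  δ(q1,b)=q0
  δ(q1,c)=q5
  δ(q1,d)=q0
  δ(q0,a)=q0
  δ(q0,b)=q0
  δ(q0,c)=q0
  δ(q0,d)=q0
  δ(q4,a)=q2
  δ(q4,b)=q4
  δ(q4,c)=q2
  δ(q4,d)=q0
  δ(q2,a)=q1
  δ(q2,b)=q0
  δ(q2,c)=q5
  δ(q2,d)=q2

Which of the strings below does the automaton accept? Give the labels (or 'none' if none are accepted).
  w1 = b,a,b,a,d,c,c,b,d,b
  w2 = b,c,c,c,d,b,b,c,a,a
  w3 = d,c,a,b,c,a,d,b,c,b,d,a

w1: q3 → q1 → q4 → q4 → q2 → q2 → q5 → q5 → q3 → q2 → q0  → end q0, rejected
w2: q3 → q1 → q5 → q5 → q5 → q5 → q3 → q1 → q5 → q1 → q4  → end q4, accepted
w3: q3 → q2 → q5 → q1 → q0 → q0 → q0 → q0 → q0 → q0 → q0 → q0 → q0  → end q0, rejected

w2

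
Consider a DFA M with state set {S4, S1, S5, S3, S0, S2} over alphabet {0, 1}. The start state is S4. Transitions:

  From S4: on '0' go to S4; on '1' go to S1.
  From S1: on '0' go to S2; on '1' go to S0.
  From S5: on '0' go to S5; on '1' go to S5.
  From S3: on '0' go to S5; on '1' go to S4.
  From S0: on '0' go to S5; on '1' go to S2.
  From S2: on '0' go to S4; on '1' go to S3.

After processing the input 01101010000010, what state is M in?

S5

Trace: S4 -0-> S4 -1-> S1 -1-> S0 -0-> S5 -1-> S5 -0-> S5 -1-> S5 -0-> S5 -0-> S5 -0-> S5 -0-> S5 -0-> S5 -1-> S5 -0-> S5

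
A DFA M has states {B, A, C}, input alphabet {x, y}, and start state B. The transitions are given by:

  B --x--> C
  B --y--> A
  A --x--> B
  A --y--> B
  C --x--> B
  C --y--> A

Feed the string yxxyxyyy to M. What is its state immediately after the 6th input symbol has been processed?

B → A → B → C → A → B → A
After 6 symbols: A.

A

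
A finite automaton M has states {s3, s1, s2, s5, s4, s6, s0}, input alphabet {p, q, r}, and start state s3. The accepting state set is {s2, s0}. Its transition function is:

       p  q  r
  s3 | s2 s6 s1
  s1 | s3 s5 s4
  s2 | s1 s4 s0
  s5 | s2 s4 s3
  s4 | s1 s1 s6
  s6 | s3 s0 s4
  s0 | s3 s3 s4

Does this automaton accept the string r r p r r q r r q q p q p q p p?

Trace: s3 -r-> s1 -r-> s4 -p-> s1 -r-> s4 -r-> s6 -q-> s0 -r-> s4 -r-> s6 -q-> s0 -q-> s3 -p-> s2 -q-> s4 -p-> s1 -q-> s5 -p-> s2 -p-> s1
End state s1 is not accepting.

No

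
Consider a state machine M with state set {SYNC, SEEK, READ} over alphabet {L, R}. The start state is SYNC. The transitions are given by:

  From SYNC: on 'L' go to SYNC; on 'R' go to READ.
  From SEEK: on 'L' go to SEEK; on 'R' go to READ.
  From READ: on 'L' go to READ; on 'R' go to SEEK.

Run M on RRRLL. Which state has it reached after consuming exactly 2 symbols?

SEEK

start at SYNC
read 'R': SYNC → READ
read 'R': READ → SEEK
After 2 symbols: SEEK.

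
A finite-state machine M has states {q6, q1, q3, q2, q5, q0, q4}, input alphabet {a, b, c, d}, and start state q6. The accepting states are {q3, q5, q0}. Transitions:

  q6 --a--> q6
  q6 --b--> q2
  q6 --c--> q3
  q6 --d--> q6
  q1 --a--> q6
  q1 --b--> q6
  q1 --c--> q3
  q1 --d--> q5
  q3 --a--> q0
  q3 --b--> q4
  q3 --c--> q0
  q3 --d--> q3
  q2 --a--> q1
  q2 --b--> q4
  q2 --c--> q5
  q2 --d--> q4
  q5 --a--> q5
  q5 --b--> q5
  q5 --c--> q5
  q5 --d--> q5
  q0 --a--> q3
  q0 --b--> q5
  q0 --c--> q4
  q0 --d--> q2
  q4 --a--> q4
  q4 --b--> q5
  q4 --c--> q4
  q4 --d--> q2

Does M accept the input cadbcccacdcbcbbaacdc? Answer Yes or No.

Yes

Trace: q6 -c-> q3 -a-> q0 -d-> q2 -b-> q4 -c-> q4 -c-> q4 -c-> q4 -a-> q4 -c-> q4 -d-> q2 -c-> q5 -b-> q5 -c-> q5 -b-> q5 -b-> q5 -a-> q5 -a-> q5 -c-> q5 -d-> q5 -c-> q5
End state q5 is accepting.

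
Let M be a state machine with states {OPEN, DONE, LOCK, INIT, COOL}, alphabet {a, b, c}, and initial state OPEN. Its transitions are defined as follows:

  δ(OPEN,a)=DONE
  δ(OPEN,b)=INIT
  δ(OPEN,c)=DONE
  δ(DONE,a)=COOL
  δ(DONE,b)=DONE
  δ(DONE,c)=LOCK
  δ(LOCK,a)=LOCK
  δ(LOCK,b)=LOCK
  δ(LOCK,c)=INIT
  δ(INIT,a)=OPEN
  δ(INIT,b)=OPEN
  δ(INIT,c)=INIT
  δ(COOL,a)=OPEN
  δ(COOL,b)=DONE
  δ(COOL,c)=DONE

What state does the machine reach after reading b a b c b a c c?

Trace: OPEN -b-> INIT -a-> OPEN -b-> INIT -c-> INIT -b-> OPEN -a-> DONE -c-> LOCK -c-> INIT

INIT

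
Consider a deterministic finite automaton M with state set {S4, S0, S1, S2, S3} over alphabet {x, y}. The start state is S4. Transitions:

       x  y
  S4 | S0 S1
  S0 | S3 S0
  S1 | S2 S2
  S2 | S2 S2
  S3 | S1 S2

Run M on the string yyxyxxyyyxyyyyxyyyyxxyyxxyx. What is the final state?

S4 → S1 → S2 → S2 → S2 → S2 → S2 → S2 → S2 → S2 → S2 → S2 → S2 → S2 → S2 → S2 → S2 → S2 → S2 → S2 → S2 → S2 → S2 → S2 → S2 → S2 → S2 → S2

S2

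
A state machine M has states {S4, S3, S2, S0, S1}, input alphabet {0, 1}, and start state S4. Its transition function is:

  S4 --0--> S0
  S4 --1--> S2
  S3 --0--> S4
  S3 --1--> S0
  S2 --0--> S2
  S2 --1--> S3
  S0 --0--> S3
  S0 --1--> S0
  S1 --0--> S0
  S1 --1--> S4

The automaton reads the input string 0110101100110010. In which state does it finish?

S4 → S0 → S0 → S0 → S3 → S0 → S3 → S0 → S0 → S3 → S4 → S2 → S3 → S4 → S0 → S0 → S3

S3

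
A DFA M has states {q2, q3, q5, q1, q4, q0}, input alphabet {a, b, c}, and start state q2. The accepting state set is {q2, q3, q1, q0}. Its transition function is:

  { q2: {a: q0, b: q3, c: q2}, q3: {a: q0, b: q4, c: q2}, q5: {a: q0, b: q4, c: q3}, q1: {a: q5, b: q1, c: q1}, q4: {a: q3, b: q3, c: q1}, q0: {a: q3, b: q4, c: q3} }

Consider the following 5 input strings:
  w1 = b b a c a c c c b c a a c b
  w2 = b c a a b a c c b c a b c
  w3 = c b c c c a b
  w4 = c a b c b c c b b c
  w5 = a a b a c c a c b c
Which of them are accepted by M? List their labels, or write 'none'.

w1, w2, w4, w5

w1:
  start at q2
  read 'b': q2 → q3
  read 'b': q3 → q4
  read 'a': q4 → q3
  read 'c': q3 → q2
  read 'a': q2 → q0
  read 'c': q0 → q3
  read 'c': q3 → q2
  read 'c': q2 → q2
  read 'b': q2 → q3
  read 'c': q3 → q2
  read 'a': q2 → q0
  read 'a': q0 → q3
  read 'c': q3 → q2
  read 'b': q2 → q3
  end q3, accepted
w2:
  start at q2
  read 'b': q2 → q3
  read 'c': q3 → q2
  read 'a': q2 → q0
  read 'a': q0 → q3
  read 'b': q3 → q4
  read 'a': q4 → q3
  read 'c': q3 → q2
  read 'c': q2 → q2
  read 'b': q2 → q3
  read 'c': q3 → q2
  read 'a': q2 → q0
  read 'b': q0 → q4
  read 'c': q4 → q1
  end q1, accepted
w3:
  start at q2
  read 'c': q2 → q2
  read 'b': q2 → q3
  read 'c': q3 → q2
  read 'c': q2 → q2
  read 'c': q2 → q2
  read 'a': q2 → q0
  read 'b': q0 → q4
  end q4, rejected
w4:
  start at q2
  read 'c': q2 → q2
  read 'a': q2 → q0
  read 'b': q0 → q4
  read 'c': q4 → q1
  read 'b': q1 → q1
  read 'c': q1 → q1
  read 'c': q1 → q1
  read 'b': q1 → q1
  read 'b': q1 → q1
  read 'c': q1 → q1
  end q1, accepted
w5:
  start at q2
  read 'a': q2 → q0
  read 'a': q0 → q3
  read 'b': q3 → q4
  read 'a': q4 → q3
  read 'c': q3 → q2
  read 'c': q2 → q2
  read 'a': q2 → q0
  read 'c': q0 → q3
  read 'b': q3 → q4
  read 'c': q4 → q1
  end q1, accepted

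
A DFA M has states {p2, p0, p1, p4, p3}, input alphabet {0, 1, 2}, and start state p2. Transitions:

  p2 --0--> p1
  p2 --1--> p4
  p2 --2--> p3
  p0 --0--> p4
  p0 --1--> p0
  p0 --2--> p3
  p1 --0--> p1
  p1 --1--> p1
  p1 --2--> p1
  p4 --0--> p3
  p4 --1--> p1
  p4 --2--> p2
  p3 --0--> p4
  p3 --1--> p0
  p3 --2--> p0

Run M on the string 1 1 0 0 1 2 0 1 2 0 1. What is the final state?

p1

p2 → p4 → p1 → p1 → p1 → p1 → p1 → p1 → p1 → p1 → p1 → p1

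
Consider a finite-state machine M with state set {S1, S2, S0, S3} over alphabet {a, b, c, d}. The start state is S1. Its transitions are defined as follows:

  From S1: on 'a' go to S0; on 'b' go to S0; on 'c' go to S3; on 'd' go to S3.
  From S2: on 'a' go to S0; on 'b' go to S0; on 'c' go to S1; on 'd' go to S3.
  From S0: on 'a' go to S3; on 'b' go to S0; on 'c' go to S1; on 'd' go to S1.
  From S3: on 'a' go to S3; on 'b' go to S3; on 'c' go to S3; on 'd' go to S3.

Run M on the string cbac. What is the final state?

S3

Trace: S1 -c-> S3 -b-> S3 -a-> S3 -c-> S3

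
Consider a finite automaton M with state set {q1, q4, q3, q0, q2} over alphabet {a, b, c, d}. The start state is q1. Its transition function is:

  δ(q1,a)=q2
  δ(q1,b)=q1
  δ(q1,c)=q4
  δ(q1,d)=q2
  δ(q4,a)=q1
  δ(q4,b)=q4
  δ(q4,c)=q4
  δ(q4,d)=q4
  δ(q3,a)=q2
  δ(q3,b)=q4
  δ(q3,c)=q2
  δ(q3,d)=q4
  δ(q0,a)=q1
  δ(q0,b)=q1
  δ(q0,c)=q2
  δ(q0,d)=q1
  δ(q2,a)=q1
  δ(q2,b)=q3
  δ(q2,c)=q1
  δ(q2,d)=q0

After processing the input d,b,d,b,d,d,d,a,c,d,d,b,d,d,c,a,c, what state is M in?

q4

q1 → q2 → q3 → q4 → q4 → q4 → q4 → q4 → q1 → q4 → q4 → q4 → q4 → q4 → q4 → q4 → q1 → q4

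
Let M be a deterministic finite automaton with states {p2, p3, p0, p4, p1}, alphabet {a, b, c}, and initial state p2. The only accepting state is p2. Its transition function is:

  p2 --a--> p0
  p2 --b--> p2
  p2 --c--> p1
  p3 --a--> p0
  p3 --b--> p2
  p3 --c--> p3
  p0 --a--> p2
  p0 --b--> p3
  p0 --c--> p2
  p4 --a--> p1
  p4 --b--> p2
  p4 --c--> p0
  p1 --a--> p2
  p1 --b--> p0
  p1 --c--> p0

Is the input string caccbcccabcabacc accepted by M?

No

Trace: p2 -c-> p1 -a-> p2 -c-> p1 -c-> p0 -b-> p3 -c-> p3 -c-> p3 -c-> p3 -a-> p0 -b-> p3 -c-> p3 -a-> p0 -b-> p3 -a-> p0 -c-> p2 -c-> p1
End state p1 is not accepting.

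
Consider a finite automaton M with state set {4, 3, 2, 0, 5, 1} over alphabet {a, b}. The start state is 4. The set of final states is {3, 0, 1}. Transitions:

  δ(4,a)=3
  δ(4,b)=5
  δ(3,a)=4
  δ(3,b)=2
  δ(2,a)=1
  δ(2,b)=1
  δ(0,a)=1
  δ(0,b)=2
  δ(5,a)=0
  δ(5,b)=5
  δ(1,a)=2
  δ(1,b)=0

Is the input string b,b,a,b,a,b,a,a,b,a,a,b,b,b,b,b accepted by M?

Trace: 4 -b-> 5 -b-> 5 -a-> 0 -b-> 2 -a-> 1 -b-> 0 -a-> 1 -a-> 2 -b-> 1 -a-> 2 -a-> 1 -b-> 0 -b-> 2 -b-> 1 -b-> 0 -b-> 2
End state 2 is not accepting.

No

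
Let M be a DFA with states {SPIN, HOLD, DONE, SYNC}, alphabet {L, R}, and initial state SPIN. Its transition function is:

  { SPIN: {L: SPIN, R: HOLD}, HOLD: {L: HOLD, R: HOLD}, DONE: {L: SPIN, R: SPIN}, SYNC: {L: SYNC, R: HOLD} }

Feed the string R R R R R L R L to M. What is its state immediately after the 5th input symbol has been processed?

HOLD

Trace: SPIN -R-> HOLD -R-> HOLD -R-> HOLD -R-> HOLD -R-> HOLD
After 5 symbols: HOLD.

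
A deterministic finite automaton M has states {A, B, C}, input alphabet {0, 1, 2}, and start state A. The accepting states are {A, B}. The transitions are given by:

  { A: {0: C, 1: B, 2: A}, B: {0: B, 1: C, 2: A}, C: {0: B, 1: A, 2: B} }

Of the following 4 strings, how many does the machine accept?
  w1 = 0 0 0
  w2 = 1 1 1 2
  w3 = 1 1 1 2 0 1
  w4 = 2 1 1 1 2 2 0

w1: A → C → B → B  → end B, accepted
w2: A → B → C → A → A  → end A, accepted
w3: A → B → C → A → A → C → A  → end A, accepted
w4: A → A → B → C → A → A → A → C  → end C, rejected

3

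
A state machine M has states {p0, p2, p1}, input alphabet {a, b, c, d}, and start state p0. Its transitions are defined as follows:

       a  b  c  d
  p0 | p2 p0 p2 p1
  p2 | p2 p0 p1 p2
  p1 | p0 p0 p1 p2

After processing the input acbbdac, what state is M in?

start at p0
read 'a': p0 → p2
read 'c': p2 → p1
read 'b': p1 → p0
read 'b': p0 → p0
read 'd': p0 → p1
read 'a': p1 → p0
read 'c': p0 → p2

p2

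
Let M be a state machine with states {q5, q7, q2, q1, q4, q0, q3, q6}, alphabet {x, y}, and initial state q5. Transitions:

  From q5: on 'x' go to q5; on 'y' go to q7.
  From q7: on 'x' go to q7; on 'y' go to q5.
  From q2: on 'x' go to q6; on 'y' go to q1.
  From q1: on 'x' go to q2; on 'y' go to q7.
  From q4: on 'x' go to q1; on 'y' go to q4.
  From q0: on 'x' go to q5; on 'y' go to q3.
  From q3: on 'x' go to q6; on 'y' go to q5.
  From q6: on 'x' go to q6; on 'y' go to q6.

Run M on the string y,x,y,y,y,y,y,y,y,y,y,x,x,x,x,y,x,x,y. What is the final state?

q5

q5 → q7 → q7 → q5 → q7 → q5 → q7 → q5 → q7 → q5 → q7 → q5 → q5 → q5 → q5 → q5 → q7 → q7 → q7 → q5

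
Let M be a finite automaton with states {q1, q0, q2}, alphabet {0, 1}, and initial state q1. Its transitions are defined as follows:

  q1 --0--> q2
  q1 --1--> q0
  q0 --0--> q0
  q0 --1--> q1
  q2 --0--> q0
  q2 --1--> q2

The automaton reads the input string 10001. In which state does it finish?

q1 → q0 → q0 → q0 → q0 → q1

q1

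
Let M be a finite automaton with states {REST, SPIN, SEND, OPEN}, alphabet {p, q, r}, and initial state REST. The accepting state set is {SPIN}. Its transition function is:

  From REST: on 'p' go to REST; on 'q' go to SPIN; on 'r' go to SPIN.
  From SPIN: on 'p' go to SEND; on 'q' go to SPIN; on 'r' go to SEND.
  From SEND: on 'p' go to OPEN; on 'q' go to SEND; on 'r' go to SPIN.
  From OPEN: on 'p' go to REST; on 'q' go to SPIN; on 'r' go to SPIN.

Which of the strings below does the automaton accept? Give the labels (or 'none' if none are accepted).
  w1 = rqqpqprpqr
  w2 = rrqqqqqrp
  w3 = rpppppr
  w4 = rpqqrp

w1, w3

w1: Trace: REST -r-> SPIN -q-> SPIN -q-> SPIN -p-> SEND -q-> SEND -p-> OPEN -r-> SPIN -p-> SEND -q-> SEND -r-> SPIN  → end SPIN, accepted
w2: Trace: REST -r-> SPIN -r-> SEND -q-> SEND -q-> SEND -q-> SEND -q-> SEND -q-> SEND -r-> SPIN -p-> SEND  → end SEND, rejected
w3: Trace: REST -r-> SPIN -p-> SEND -p-> OPEN -p-> REST -p-> REST -p-> REST -r-> SPIN  → end SPIN, accepted
w4: Trace: REST -r-> SPIN -p-> SEND -q-> SEND -q-> SEND -r-> SPIN -p-> SEND  → end SEND, rejected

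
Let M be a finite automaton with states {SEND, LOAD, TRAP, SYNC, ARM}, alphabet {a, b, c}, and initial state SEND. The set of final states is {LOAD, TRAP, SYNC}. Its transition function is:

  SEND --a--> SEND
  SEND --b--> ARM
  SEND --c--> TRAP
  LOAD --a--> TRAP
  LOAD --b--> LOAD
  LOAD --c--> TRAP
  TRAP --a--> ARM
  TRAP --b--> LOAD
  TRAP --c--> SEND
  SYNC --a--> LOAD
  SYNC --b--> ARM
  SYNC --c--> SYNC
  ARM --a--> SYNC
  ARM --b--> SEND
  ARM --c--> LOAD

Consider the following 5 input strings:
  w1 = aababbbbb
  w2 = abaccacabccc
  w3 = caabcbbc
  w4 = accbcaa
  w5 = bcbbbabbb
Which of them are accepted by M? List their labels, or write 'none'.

w1: SEND → SEND → SEND → ARM → SYNC → ARM → SEND → ARM → SEND → ARM  → end ARM, rejected
w2: SEND → SEND → ARM → SYNC → SYNC → SYNC → LOAD → TRAP → ARM → SEND → TRAP → SEND → TRAP  → end TRAP, accepted
w3: SEND → TRAP → ARM → SYNC → ARM → LOAD → LOAD → LOAD → TRAP  → end TRAP, accepted
w4: SEND → SEND → TRAP → SEND → ARM → LOAD → TRAP → ARM  → end ARM, rejected
w5: SEND → ARM → LOAD → LOAD → LOAD → LOAD → TRAP → LOAD → LOAD → LOAD  → end LOAD, accepted

w2, w3, w5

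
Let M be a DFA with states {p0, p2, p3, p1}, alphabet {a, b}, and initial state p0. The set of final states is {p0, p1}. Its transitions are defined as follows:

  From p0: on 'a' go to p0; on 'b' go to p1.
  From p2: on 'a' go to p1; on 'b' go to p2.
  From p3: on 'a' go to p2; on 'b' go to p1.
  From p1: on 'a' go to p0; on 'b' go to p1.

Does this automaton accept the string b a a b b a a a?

Trace: p0 -b-> p1 -a-> p0 -a-> p0 -b-> p1 -b-> p1 -a-> p0 -a-> p0 -a-> p0
End state p0 is accepting.

Yes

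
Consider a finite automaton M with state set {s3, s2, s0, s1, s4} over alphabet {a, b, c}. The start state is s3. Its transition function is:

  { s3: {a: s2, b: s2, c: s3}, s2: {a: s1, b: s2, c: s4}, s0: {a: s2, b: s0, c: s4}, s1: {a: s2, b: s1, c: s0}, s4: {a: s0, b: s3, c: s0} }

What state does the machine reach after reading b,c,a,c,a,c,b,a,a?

s1

start at s3
read 'b': s3 → s2
read 'c': s2 → s4
read 'a': s4 → s0
read 'c': s0 → s4
read 'a': s4 → s0
read 'c': s0 → s4
read 'b': s4 → s3
read 'a': s3 → s2
read 'a': s2 → s1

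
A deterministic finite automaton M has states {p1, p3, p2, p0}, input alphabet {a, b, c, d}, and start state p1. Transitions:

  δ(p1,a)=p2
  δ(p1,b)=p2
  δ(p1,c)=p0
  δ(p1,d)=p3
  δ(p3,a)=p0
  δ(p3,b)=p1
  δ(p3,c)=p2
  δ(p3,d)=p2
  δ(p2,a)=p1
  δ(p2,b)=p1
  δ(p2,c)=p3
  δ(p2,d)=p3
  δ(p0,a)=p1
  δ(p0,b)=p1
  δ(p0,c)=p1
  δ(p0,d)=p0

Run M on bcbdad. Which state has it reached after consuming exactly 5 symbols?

p0

Trace: p1 -b-> p2 -c-> p3 -b-> p1 -d-> p3 -a-> p0
After 5 symbols: p0.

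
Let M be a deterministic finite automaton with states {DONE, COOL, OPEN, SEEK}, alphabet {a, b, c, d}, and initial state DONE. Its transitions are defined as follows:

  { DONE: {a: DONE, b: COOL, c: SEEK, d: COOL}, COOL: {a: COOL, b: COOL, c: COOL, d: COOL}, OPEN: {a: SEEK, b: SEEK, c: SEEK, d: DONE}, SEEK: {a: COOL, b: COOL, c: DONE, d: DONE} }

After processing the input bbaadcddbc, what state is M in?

COOL

start at DONE
read 'b': DONE → COOL
read 'b': COOL → COOL
read 'a': COOL → COOL
read 'a': COOL → COOL
read 'd': COOL → COOL
read 'c': COOL → COOL
read 'd': COOL → COOL
read 'd': COOL → COOL
read 'b': COOL → COOL
read 'c': COOL → COOL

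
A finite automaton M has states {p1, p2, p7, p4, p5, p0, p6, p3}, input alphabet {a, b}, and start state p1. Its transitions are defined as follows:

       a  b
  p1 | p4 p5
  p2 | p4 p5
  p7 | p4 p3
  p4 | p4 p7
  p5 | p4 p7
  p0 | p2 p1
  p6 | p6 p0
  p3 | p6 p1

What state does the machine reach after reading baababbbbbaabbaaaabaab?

p7

p1 → p5 → p4 → p4 → p7 → p4 → p7 → p3 → p1 → p5 → p7 → p4 → p4 → p7 → p3 → p6 → p6 → p6 → p6 → p0 → p2 → p4 → p7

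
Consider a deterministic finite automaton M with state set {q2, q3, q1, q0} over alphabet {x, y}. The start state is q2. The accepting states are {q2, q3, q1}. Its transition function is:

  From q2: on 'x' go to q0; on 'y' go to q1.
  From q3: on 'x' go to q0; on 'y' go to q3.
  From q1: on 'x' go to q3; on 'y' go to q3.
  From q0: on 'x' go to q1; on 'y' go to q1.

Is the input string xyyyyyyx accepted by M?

No

q2 → q0 → q1 → q3 → q3 → q3 → q3 → q3 → q0
End state q0 is not accepting.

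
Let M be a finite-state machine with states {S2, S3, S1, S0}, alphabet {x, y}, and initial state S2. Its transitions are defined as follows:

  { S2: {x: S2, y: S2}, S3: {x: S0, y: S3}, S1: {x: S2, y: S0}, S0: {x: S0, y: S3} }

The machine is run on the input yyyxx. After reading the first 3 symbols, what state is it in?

S2

Trace: S2 -y-> S2 -y-> S2 -y-> S2
After 3 symbols: S2.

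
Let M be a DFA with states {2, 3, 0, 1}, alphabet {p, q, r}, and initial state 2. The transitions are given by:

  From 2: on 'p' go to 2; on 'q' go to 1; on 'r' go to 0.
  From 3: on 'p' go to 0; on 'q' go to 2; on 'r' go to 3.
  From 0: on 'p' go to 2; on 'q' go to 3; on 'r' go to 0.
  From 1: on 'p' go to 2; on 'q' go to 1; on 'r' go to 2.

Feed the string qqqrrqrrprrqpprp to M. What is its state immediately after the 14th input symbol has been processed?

2

start at 2
read 'q': 2 → 1
read 'q': 1 → 1
read 'q': 1 → 1
read 'r': 1 → 2
read 'r': 2 → 0
read 'q': 0 → 3
read 'r': 3 → 3
read 'r': 3 → 3
read 'p': 3 → 0
read 'r': 0 → 0
read 'r': 0 → 0
read 'q': 0 → 3
read 'p': 3 → 0
read 'p': 0 → 2
After 14 symbols: 2.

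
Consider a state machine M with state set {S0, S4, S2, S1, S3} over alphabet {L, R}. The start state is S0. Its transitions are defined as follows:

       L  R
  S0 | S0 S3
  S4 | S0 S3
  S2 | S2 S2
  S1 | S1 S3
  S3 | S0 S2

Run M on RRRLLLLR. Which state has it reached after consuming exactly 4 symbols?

S2

S0 → S3 → S2 → S2 → S2
After 4 symbols: S2.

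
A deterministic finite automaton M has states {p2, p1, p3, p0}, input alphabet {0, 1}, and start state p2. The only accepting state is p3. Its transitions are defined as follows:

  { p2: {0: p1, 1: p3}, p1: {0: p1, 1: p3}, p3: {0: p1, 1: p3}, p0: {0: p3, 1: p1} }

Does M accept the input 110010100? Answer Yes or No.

p2 → p3 → p3 → p1 → p1 → p3 → p1 → p3 → p1 → p1
End state p1 is not accepting.

No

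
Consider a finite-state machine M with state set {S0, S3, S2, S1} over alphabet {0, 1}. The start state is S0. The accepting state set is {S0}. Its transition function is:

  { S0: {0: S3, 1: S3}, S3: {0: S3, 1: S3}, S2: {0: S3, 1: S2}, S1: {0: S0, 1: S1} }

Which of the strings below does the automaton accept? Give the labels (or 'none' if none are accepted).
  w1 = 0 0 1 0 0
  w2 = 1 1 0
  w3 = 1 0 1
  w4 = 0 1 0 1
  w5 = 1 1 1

none

w1: S0 → S3 → S3 → S3 → S3 → S3  → end S3, rejected
w2: S0 → S3 → S3 → S3  → end S3, rejected
w3: S0 → S3 → S3 → S3  → end S3, rejected
w4: S0 → S3 → S3 → S3 → S3  → end S3, rejected
w5: S0 → S3 → S3 → S3  → end S3, rejected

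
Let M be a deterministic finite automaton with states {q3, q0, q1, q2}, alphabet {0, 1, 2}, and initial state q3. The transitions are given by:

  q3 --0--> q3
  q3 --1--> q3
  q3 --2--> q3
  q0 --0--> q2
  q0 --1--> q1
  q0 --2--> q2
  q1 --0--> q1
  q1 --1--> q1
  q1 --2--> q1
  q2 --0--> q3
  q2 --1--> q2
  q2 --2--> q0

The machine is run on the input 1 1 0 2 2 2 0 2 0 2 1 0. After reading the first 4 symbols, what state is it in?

q3 → q3 → q3 → q3 → q3
After 4 symbols: q3.

q3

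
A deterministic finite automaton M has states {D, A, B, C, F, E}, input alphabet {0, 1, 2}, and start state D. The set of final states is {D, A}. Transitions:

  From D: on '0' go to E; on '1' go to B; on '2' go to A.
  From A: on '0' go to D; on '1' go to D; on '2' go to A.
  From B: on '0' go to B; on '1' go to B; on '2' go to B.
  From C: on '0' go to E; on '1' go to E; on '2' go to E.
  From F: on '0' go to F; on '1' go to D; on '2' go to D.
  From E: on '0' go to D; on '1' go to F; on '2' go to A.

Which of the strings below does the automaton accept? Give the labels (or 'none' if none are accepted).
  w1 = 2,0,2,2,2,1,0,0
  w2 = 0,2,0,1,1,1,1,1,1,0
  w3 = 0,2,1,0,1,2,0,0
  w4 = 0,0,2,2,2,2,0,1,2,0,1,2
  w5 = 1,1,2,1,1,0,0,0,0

w1, w3

w1: D → A → D → A → A → A → D → E → D  → end D, accepted
w2: D → E → A → D → B → B → B → B → B → B → B  → end B, rejected
w3: D → E → A → D → E → F → D → E → D  → end D, accepted
w4: D → E → D → A → A → A → A → D → B → B → B → B → B  → end B, rejected
w5: D → B → B → B → B → B → B → B → B → B  → end B, rejected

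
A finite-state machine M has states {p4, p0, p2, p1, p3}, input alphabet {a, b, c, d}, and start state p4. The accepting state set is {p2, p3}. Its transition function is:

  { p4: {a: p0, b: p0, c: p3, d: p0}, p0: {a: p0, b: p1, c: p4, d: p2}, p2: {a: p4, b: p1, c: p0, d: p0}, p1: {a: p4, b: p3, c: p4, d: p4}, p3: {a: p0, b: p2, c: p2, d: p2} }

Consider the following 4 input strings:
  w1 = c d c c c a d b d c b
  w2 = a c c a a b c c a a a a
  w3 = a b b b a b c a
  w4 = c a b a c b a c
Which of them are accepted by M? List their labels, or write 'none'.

w1, w4

w1: Trace: p4 -c-> p3 -d-> p2 -c-> p0 -c-> p4 -c-> p3 -a-> p0 -d-> p2 -b-> p1 -d-> p4 -c-> p3 -b-> p2  → end p2, accepted
w2: Trace: p4 -a-> p0 -c-> p4 -c-> p3 -a-> p0 -a-> p0 -b-> p1 -c-> p4 -c-> p3 -a-> p0 -a-> p0 -a-> p0 -a-> p0  → end p0, rejected
w3: Trace: p4 -a-> p0 -b-> p1 -b-> p3 -b-> p2 -a-> p4 -b-> p0 -c-> p4 -a-> p0  → end p0, rejected
w4: Trace: p4 -c-> p3 -a-> p0 -b-> p1 -a-> p4 -c-> p3 -b-> p2 -a-> p4 -c-> p3  → end p3, accepted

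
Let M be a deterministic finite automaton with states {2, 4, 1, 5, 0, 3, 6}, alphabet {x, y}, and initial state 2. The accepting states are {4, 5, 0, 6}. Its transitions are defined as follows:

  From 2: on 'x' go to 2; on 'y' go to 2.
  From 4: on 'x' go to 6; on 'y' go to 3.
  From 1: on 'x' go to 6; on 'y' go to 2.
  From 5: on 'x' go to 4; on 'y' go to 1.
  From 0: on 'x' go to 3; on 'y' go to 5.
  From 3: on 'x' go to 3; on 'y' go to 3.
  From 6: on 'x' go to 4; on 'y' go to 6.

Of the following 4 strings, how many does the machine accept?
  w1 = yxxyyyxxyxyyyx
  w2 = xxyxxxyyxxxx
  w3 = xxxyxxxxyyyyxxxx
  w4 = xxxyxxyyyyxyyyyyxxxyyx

w1: 2 → 2 → 2 → 2 → 2 → 2 → 2 → 2 → 2 → 2 → 2 → 2 → 2 → 2 → 2  → end 2, rejected
w2: 2 → 2 → 2 → 2 → 2 → 2 → 2 → 2 → 2 → 2 → 2 → 2 → 2  → end 2, rejected
w3: 2 → 2 → 2 → 2 → 2 → 2 → 2 → 2 → 2 → 2 → 2 → 2 → 2 → 2 → 2 → 2 → 2  → end 2, rejected
w4: 2 → 2 → 2 → 2 → 2 → 2 → 2 → 2 → 2 → 2 → 2 → 2 → 2 → 2 → 2 → 2 → 2 → 2 → 2 → 2 → 2 → 2 → 2  → end 2, rejected

0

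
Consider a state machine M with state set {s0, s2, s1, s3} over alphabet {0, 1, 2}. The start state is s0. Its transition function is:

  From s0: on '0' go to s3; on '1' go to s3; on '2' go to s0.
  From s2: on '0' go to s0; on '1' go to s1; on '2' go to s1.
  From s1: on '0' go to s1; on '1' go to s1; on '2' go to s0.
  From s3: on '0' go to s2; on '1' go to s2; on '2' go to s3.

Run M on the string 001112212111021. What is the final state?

s0 → s3 → s2 → s1 → s1 → s1 → s0 → s0 → s3 → s3 → s2 → s1 → s1 → s1 → s0 → s3

s3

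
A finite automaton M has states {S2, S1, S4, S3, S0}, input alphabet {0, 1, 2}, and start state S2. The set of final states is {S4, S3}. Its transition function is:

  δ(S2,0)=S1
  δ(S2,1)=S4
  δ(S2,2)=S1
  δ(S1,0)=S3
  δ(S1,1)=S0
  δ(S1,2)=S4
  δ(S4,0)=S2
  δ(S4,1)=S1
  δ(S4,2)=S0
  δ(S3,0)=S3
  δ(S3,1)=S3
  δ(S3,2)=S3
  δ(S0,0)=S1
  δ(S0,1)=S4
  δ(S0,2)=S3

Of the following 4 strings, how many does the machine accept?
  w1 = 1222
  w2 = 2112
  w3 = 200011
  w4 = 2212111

w1: S2 → S4 → S0 → S3 → S3  → end S3, accepted
w2: S2 → S1 → S0 → S4 → S0  → end S0, rejected
w3: S2 → S1 → S3 → S3 → S3 → S3 → S3  → end S3, accepted
w4: S2 → S1 → S4 → S1 → S4 → S1 → S0 → S4  → end S4, accepted

3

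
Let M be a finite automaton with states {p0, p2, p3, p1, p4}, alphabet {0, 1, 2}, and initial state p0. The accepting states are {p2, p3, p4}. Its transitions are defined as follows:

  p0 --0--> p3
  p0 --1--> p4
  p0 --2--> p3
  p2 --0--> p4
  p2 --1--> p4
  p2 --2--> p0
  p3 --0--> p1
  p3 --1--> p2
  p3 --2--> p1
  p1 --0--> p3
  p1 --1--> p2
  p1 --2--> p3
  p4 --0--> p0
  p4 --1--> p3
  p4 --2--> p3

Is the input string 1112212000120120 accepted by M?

Yes

start at p0
read '1': p0 → p4
read '1': p4 → p3
read '1': p3 → p2
read '2': p2 → p0
read '2': p0 → p3
read '1': p3 → p2
read '2': p2 → p0
read '0': p0 → p3
read '0': p3 → p1
read '0': p1 → p3
read '1': p3 → p2
read '2': p2 → p0
read '0': p0 → p3
read '1': p3 → p2
read '2': p2 → p0
read '0': p0 → p3
End state p3 is accepting.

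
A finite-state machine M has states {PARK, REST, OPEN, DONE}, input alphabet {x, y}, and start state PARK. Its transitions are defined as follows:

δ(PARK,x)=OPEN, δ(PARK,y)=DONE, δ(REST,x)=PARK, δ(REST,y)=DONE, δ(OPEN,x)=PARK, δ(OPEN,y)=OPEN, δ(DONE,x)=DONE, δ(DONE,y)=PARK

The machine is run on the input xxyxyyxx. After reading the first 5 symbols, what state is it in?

PARK

start at PARK
read 'x': PARK → OPEN
read 'x': OPEN → PARK
read 'y': PARK → DONE
read 'x': DONE → DONE
read 'y': DONE → PARK
After 5 symbols: PARK.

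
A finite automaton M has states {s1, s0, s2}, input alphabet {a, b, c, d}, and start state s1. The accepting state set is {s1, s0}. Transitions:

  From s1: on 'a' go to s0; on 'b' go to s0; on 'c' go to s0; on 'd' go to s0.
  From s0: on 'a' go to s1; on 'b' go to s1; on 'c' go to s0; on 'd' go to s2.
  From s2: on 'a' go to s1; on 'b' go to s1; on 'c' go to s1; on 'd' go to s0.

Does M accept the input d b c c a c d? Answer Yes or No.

start at s1
read 'd': s1 → s0
read 'b': s0 → s1
read 'c': s1 → s0
read 'c': s0 → s0
read 'a': s0 → s1
read 'c': s1 → s0
read 'd': s0 → s2
End state s2 is not accepting.

No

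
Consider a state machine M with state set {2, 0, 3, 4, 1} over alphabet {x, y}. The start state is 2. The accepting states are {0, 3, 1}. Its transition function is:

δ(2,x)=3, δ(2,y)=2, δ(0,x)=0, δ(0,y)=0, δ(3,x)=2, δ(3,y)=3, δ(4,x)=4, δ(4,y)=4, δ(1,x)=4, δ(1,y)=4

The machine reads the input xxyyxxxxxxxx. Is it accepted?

No

2 → 3 → 2 → 2 → 2 → 3 → 2 → 3 → 2 → 3 → 2 → 3 → 2
End state 2 is not accepting.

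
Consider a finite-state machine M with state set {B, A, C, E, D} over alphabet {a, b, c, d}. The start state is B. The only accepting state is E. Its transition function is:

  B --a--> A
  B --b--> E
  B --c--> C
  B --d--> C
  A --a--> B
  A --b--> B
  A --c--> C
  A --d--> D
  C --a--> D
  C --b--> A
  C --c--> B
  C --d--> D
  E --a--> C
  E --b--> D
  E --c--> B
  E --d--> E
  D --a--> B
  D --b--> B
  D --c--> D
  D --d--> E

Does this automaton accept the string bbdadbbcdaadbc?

Trace: B -b-> E -b-> D -d-> E -a-> C -d-> D -b-> B -b-> E -c-> B -d-> C -a-> D -a-> B -d-> C -b-> A -c-> C
End state C is not accepting.

No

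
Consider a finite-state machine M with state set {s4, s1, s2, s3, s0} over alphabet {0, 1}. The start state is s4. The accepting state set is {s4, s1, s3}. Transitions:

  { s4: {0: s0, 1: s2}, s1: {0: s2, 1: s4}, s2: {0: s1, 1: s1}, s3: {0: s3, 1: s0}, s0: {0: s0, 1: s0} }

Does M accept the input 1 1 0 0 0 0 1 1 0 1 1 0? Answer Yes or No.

Trace: s4 -1-> s2 -1-> s1 -0-> s2 -0-> s1 -0-> s2 -0-> s1 -1-> s4 -1-> s2 -0-> s1 -1-> s4 -1-> s2 -0-> s1
End state s1 is accepting.

Yes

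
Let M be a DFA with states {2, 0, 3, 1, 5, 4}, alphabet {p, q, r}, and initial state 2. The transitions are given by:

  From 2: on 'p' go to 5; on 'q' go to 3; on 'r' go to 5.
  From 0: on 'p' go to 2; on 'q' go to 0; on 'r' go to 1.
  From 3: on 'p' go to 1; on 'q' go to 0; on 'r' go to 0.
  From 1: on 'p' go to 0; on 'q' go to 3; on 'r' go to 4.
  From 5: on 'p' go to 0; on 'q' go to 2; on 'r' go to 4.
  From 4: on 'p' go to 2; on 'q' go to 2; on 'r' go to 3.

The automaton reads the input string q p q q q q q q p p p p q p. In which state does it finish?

2 → 3 → 1 → 3 → 0 → 0 → 0 → 0 → 0 → 2 → 5 → 0 → 2 → 3 → 1

1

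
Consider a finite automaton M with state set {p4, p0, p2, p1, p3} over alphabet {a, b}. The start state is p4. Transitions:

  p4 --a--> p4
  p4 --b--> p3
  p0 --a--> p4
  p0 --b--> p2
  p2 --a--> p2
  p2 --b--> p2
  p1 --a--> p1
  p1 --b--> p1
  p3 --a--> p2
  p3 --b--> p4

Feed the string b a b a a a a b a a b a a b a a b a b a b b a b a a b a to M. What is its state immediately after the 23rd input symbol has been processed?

Trace: p4 -b-> p3 -a-> p2 -b-> p2 -a-> p2 -a-> p2 -a-> p2 -a-> p2 -b-> p2 -a-> p2 -a-> p2 -b-> p2 -a-> p2 -a-> p2 -b-> p2 -a-> p2 -a-> p2 -b-> p2 -a-> p2 -b-> p2 -a-> p2 -b-> p2 -b-> p2 -a-> p2
After 23 symbols: p2.

p2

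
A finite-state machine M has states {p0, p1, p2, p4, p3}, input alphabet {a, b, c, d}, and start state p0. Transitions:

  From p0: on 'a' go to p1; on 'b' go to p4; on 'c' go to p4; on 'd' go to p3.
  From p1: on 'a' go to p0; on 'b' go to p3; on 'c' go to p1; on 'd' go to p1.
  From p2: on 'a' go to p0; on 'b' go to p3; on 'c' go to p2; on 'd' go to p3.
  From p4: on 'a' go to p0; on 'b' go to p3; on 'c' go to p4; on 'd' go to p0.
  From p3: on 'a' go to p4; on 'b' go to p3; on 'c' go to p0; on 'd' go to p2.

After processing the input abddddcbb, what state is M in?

p0 → p1 → p3 → p2 → p3 → p2 → p3 → p0 → p4 → p3

p3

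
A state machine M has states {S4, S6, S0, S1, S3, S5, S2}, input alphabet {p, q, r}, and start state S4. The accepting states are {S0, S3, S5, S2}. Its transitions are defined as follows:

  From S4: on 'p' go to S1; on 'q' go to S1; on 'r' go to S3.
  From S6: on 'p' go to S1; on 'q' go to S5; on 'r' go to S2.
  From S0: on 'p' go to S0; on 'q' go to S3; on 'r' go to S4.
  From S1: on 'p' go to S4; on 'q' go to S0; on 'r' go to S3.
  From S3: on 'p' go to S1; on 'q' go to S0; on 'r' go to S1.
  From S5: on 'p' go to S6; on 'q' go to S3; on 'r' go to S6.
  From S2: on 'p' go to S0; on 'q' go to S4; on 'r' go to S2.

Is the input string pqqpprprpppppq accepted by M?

S4 → S1 → S0 → S3 → S1 → S4 → S3 → S1 → S3 → S1 → S4 → S1 → S4 → S1 → S0
End state S0 is accepting.

Yes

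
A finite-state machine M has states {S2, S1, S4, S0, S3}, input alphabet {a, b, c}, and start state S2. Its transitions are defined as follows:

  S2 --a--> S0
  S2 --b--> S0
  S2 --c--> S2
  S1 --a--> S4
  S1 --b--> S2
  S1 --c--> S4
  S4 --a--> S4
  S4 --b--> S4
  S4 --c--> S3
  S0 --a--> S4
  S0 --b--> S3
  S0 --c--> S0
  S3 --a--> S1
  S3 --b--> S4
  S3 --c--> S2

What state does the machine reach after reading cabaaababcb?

S2 → S2 → S0 → S3 → S1 → S4 → S4 → S4 → S4 → S4 → S3 → S4

S4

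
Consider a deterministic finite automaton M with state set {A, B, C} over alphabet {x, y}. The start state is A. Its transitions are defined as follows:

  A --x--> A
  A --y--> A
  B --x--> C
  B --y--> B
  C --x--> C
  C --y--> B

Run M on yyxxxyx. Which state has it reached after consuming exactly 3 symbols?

start at A
read 'y': A → A
read 'y': A → A
read 'x': A → A
After 3 symbols: A.

A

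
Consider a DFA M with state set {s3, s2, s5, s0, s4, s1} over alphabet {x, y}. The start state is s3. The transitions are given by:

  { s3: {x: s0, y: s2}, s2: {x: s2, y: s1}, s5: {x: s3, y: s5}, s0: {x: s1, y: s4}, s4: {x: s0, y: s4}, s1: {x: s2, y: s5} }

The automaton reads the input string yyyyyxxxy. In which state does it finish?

s3 → s2 → s1 → s5 → s5 → s5 → s3 → s0 → s1 → s5

s5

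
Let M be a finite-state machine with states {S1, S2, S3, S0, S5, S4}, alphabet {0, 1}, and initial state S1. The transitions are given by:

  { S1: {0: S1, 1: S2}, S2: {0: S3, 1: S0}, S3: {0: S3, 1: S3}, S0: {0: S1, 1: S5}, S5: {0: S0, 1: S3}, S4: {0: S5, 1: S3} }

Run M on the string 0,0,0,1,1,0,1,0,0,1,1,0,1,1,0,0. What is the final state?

S3

S1 → S1 → S1 → S1 → S2 → S0 → S1 → S2 → S3 → S3 → S3 → S3 → S3 → S3 → S3 → S3 → S3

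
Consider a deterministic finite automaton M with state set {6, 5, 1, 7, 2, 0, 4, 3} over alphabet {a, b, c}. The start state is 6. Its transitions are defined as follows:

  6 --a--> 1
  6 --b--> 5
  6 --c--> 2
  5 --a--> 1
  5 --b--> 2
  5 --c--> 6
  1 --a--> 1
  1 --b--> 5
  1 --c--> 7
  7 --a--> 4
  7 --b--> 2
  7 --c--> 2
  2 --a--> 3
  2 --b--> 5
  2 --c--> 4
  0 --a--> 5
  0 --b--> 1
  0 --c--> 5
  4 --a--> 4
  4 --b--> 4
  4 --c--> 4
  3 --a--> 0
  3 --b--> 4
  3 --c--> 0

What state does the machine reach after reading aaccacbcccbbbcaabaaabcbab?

6 → 1 → 1 → 7 → 2 → 3 → 0 → 1 → 7 → 2 → 4 → 4 → 4 → 4 → 4 → 4 → 4 → 4 → 4 → 4 → 4 → 4 → 4 → 4 → 4 → 4

4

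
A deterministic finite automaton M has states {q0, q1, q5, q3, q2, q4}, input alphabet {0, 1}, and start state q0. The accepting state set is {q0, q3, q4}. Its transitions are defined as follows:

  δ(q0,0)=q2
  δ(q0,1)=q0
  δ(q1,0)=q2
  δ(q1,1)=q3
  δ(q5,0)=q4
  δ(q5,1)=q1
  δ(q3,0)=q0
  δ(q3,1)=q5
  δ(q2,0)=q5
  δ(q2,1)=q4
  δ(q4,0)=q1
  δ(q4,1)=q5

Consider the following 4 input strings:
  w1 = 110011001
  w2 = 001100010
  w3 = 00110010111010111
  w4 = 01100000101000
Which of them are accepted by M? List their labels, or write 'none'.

w1

w1:
  start at q0
  read '1': q0 → q0
  read '1': q0 → q0
  read '0': q0 → q2
  read '0': q2 → q5
  read '1': q5 → q1
  read '1': q1 → q3
  read '0': q3 → q0
  read '0': q0 → q2
  read '1': q2 → q4
  end q4, accepted
w2:
  start at q0
  read '0': q0 → q2
  read '0': q2 → q5
  read '1': q5 → q1
  read '1': q1 → q3
  read '0': q3 → q0
  read '0': q0 → q2
  read '0': q2 → q5
  read '1': q5 → q1
  read '0': q1 → q2
  end q2, rejected
w3:
  start at q0
  read '0': q0 → q2
  read '0': q2 → q5
  read '1': q5 → q1
  read '1': q1 → q3
  read '0': q3 → q0
  read '0': q0 → q2
  read '1': q2 → q4
  read '0': q4 → q1
  read '1': q1 → q3
  read '1': q3 → q5
  read '1': q5 → q1
  read '0': q1 → q2
  read '1': q2 → q4
  read '0': q4 → q1
  read '1': q1 → q3
  read '1': q3 → q5
  read '1': q5 → q1
  end q1, rejected
w4:
  start at q0
  read '0': q0 → q2
  read '1': q2 → q4
  read '1': q4 → q5
  read '0': q5 → q4
  read '0': q4 → q1
  read '0': q1 → q2
  read '0': q2 → q5
  read '0': q5 → q4
  read '1': q4 → q5
  read '0': q5 → q4
  read '1': q4 → q5
  read '0': q5 → q4
  read '0': q4 → q1
  read '0': q1 → q2
  end q2, rejected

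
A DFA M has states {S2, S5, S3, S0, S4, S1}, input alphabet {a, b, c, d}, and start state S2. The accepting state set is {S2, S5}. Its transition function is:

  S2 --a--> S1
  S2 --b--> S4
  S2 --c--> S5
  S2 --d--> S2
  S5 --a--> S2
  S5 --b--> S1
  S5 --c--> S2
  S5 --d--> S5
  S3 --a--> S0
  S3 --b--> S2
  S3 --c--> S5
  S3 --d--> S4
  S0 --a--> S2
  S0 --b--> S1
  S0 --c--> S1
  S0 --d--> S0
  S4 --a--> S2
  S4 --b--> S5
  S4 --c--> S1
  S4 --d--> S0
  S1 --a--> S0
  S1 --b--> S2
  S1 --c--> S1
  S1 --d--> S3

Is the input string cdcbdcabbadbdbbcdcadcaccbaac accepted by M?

No

start at S2
read 'c': S2 → S5
read 'd': S5 → S5
read 'c': S5 → S2
read 'b': S2 → S4
read 'd': S4 → S0
read 'c': S0 → S1
read 'a': S1 → S0
read 'b': S0 → S1
read 'b': S1 → S2
read 'a': S2 → S1
read 'd': S1 → S3
read 'b': S3 → S2
read 'd': S2 → S2
read 'b': S2 → S4
read 'b': S4 → S5
read 'c': S5 → S2
read 'd': S2 → S2
read 'c': S2 → S5
read 'a': S5 → S2
read 'd': S2 → S2
read 'c': S2 → S5
read 'a': S5 → S2
read 'c': S2 → S5
read 'c': S5 → S2
read 'b': S2 → S4
read 'a': S4 → S2
read 'a': S2 → S1
read 'c': S1 → S1
End state S1 is not accepting.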